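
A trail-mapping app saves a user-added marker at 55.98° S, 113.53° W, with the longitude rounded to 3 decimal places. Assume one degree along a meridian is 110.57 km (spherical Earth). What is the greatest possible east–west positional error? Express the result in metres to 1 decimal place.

30.9 metres

Rounding to 3 decimal places leaves the longitude within ±0.0005° of the true value.
Parallels shrink by cos φ, so at 55.98° a degree of longitude is 110570 × 0.5595 ≈ 61862 m.
East–west error: 0.0005° × 61862 m/° ≈ 30.931 m.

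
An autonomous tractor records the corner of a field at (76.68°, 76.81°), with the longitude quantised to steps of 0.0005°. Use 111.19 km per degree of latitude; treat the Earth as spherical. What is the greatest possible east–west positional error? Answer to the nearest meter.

With a 0.0005° grid the true value lies within half a step, ±0.0005°/2 = ±0.00025°, of the stored one.
At latitude 76.68° a degree of longitude spans 111190 m × cos 76.68° = 111190 × 0.2304 ≈ 25617 m.
Maximum E–W displacement: 0.00025 × 25617 = 6.40425 m.

6 meters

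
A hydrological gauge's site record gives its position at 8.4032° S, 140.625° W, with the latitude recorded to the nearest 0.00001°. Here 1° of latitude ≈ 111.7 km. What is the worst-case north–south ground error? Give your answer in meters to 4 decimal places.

0.5585 meters

Rounding to 5 decimal places leaves the latitude within ±5e-06° of the true value.
So the N–S error is at most 5e-06 × 111700 = 0.5585 m.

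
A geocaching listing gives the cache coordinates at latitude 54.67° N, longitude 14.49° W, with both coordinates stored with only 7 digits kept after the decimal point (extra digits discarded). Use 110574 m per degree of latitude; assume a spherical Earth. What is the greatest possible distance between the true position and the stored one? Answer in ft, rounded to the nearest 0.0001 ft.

0.0419 ft

Truncating at 7 decimal places can drop up to a full unit in the last place, so each coordinate may be off by as much as 1e-07°.
Latitude error → 1e-07 × 110574 = 0.0110574 m along the meridian.
E–W at 54.67°: 1e-07° × 110574 × cos 54.67° = 1e-07 × 110574 × 0.5783 ≈ 0.00639433 m.
Worst case both components are at the extreme and orthogonal: √(0.0110574² + 0.00639433²) ≈ 0.0127732 m.
In feet: 0.0127732 m ÷ 0.3048 ≈ 0.041907 ft.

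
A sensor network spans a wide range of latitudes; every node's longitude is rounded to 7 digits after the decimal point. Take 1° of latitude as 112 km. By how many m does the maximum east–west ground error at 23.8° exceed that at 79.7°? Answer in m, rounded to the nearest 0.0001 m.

Rounding to 7 decimal places leaves the longitude within ±5e-08° of the true value.
At 23.8°: 5e-08° × 112000 × cos 23.8° = 5e-08 × 112000 × 0.9150 ≈ 0.0051238 m.
At 79.7°: 5e-08° × 112000 × cos 79.7° = 5e-08 × 112000 × 0.1788 ≈ 0.0010013 m.
Difference: 0.0051238 − 0.0010013 = 0.0041225 m.

0.0041 m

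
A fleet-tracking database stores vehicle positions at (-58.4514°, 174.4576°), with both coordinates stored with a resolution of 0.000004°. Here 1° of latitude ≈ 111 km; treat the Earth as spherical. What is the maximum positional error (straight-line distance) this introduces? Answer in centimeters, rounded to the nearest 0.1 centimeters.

25.1 centimeters

With a 0.000004° grid the true value lies within half a step, ±0.000004°/2 = ±2e-06°, of the stored one.
North–south component: 2e-06° × 111000 = 0.222 m.
East–west component at 58.4514°: 2e-06° × 111000 × cos 58.4514° ≈ 2e-06 × 58077.6 ≈ 0.116155 m.
Worst case both components are at the extreme and orthogonal: √(0.222² + 0.116155²) ≈ 0.250551 m.
That is 0.250551 m = 25.055 cm.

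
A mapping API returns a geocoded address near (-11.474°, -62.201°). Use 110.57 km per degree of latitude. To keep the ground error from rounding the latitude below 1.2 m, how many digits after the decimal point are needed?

5

One degree of latitude covers 110570 m.
N decimal places → at most half a unit in the last place, 0.5 × 10⁻ᴺ° = 110570/2 × 10⁻ᴺ m.
Need 0.5 × 110570 × 10⁻ᴺ ≤ 1.2 → 10⁻ᴺ ≤ 2.171e-05, so N ≥ 4.66.
At 4 places the error can reach 5.53 m, but 5 places keeps it to 0.553 m.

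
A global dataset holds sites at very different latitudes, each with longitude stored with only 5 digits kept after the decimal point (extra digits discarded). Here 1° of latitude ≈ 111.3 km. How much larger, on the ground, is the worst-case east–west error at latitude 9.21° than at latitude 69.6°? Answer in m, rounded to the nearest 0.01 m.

0.71 m

Truncating at 5 decimal places can drop up to a full unit in the last place, so the longitude may be off by as much as 1e-05°.
Error at 9.21° = 1e-05° × 111300 × cos 9.21° ≈ 1.113 × 0.9871 = 1.0987 m.
At 69.6°: 1e-05° × 111300 × cos 69.6° = 1e-05 × 111300 × 0.3486 ≈ 0.38796 m.
Difference: 1.0987 − 0.38796 = 0.71069 m.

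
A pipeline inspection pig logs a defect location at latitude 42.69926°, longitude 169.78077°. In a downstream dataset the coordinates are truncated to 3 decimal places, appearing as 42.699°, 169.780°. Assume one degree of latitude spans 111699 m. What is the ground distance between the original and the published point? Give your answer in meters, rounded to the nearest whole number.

The latitude changed by +0.00026° and the longitude by +0.00077°.
N–S: 0.00026° × 111699 m/° = 29.0417 m.
E–W at 42.699°: 0.00077° × 111699 × cos 42.699° = 0.00077 × 111699 × 0.7349 ≈ 63.2097 m.
Hypotenuse of the two orthogonal shifts: √(29.0417² + 63.2097²) = 69.5621 m.

70 meters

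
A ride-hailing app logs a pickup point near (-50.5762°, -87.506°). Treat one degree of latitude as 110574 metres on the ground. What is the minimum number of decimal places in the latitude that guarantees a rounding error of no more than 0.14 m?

One degree of latitude covers 110574 m.
N decimal places → at most half a unit in the last place, 0.5 × 10⁻ᴺ° = 110574/2 × 10⁻ᴺ m.
Need 0.5 × 110574 × 10⁻ᴺ ≤ 0.14 → 10⁻ᴺ ≤ 2.532e-06, so N ≥ 5.60.
N = 5 would give 0.553 m (too coarse); N = 6 gives 0.0553 m ≤ 0.14 m.

6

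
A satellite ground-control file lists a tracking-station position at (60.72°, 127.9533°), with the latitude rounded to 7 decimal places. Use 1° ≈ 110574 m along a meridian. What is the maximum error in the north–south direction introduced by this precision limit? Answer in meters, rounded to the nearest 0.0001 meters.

Rounding to 7 decimal places leaves the latitude within ±5e-08° of the true value.
So the N–S error is at most 5e-08 × 110574 = 0.0055287 m.

0.0055 meters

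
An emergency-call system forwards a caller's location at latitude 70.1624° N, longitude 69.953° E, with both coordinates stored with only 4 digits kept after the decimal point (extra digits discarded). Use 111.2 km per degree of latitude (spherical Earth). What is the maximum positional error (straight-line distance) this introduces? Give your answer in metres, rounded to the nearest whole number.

12 metres

Truncating at 4 decimal places can drop up to a full unit in the last place, so each coordinate may be off by as much as 0.0001°.
Latitude error → 0.0001 × 111200 = 11.12 m along the meridian.
Longitude error → 0.0001 × 111200 × cos 70.1624° = 0.0001 × 111200 × 0.3394 ≈ 3.77363 m.
The two errors are perpendicular, so the maximum displacement is √(11.12² + 3.77363²) ≈ 11.7429 m.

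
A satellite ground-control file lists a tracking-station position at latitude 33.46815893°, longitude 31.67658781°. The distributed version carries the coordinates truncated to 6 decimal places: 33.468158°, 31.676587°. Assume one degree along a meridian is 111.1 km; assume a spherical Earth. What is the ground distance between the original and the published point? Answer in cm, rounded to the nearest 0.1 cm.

12.8 cm

The latitude changed by +0.00000093° and the longitude by +0.00000081°.
N–S: 0.00000093° × 111100 m/° = 0.103323 m.
East–west at this latitude: 0.00000081° × 111100 × cos 33.4682° ≈ 0.00000081 × 92678.8 = 0.0750698 m.
Combined displacement = (0.103323² + 0.0750698²)^½ ≈ 0.127715 m.
That is 0.127715 m = 12.771 cm.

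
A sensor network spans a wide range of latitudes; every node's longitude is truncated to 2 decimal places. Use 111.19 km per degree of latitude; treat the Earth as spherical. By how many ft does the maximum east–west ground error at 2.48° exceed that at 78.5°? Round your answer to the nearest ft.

Truncating at 2 decimal places can drop up to a full unit in the last place, so the longitude may be off by as much as 0.01°.
Error at 2.48° = 0.01° × 111190 × cos 2.48° ≈ 1111.9 × 0.9991 = 1110.9 m.
At 78.5°: 0.01° × 111190 × cos 78.5° = 0.01 × 111190 × 0.1994 ≈ 221.68 m.
Difference: 1110.9 − 221.68 = 889.18 m.
Converting: 889.181 m × 3.2808 ft/m ≈ 2917.3 ft.

2917 ft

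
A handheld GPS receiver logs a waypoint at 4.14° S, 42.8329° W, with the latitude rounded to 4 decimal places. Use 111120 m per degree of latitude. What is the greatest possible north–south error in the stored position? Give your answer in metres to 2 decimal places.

Rounding to 4 decimal places leaves the latitude within ±5e-05° of the true value.
North–south distance: 5e-05° × 111120 m/° = 5.556 m.

5.56 metres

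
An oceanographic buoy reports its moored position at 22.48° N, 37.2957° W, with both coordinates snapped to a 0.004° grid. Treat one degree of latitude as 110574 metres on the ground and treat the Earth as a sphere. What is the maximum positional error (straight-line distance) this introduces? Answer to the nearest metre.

301 metres

With a 0.004° grid the true value lies within half a step, ±0.004°/2 = ±0.002°, of the stored one.
North–south component: 0.002° × 110574 = 221.148 m.
Longitude error → 0.002 × 110574 × cos 22.48° = 0.002 × 110574 × 0.9240 ≈ 204.344 m.
Combining orthogonally: (221.148² + 204.344²)^½ ≈ 301.103 m.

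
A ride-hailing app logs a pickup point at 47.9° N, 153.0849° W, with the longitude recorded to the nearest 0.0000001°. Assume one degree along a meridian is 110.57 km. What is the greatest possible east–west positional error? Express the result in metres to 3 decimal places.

Rounding to 7 decimal places leaves the longitude within ±5e-08° of the true value.
At latitude 47.9° a degree of longitude spans 110570 m × cos 47.9° = 110570 × 0.6704 ≈ 74129.1 m.
So at most 5e-08° × 74129.1 ≈ 0.00370645 m east–west.

0.004 metres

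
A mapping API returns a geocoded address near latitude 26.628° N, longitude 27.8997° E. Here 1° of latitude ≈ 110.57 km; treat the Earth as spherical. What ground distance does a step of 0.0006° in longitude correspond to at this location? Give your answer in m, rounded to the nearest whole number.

At 26.628° a degree of longitude is 110570 × cos 26.628° ≈ 98842.4 m, so 0.0006° corresponds to 59.3055 m.

59 m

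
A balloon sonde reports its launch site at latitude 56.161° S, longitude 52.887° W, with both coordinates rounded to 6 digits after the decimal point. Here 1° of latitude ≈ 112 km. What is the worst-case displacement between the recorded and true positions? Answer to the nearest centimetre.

Rounding to 6 decimal places leaves each coordinate within ±5e-07° of the true value.
North–south component: 5e-07° × 112000 = 0.056 m.
E–W at 56.161°: 5e-07° × 112000 × cos 56.161° = 5e-07 × 112000 × 0.5569 ≈ 0.0311842 m.
Combining orthogonally: (0.056² + 0.0311842²)^½ ≈ 0.0640972 m.
That is 0.0640972 m = 6.4097 cm.

6 centimetres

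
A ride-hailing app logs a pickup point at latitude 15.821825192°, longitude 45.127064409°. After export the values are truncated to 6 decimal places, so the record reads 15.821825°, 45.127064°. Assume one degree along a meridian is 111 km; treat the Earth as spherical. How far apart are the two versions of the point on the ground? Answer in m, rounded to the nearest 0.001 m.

0.049 m

Δlat = 15.821825192 − 15.821825 = +0.000000192°; Δlon = 45.127064409 − 45.127064 = +0.000000409°.
N–S: 0.000000192° × 111000 m/° = 0.021312 m.
E–W at 15.8218°: 0.000000409° × 111000 × cos 15.8218° = 0.000000409 × 111000 × 0.9621 ≈ 0.043679 m.
Distance: √(0.021312² + 0.043679²) ≈ 0.048601 m.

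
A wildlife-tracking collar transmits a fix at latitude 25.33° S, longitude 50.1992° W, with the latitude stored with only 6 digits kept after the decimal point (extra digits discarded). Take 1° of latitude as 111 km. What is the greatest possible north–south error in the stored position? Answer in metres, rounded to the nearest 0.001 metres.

Truncating at 6 decimal places can drop up to a full unit in the last place, so the latitude may be off by as much as 1e-06°.
So the N–S error is at most 1e-06 × 111000 = 0.111 m.

0.111 metres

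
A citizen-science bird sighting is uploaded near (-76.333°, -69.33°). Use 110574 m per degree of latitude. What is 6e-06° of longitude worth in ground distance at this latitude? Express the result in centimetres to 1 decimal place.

15.7 centimetres

6e-06° of longitude at 76.333° is 6e-06 × 110574 × cos 76.333° ≈ 6e-06 × 26126.3 = 0.156758 m.
That is 0.156758 m = 15.676 cm.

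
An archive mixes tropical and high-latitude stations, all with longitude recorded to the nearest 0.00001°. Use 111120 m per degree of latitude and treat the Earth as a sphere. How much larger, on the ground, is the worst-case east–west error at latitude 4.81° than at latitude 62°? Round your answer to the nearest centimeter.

Rounding to 5 decimal places leaves the longitude within ±5e-06° of the true value.
Error at 4.81° = 5e-06° × 111120 × cos 4.81° ≈ 0.5556 × 0.9965 = 0.55364 m.
Error at 62° = 5e-06° × 111120 × cos 62° ≈ 0.5556 × 0.4695 = 0.26084 m.
Difference: 0.55364 − 0.26084 = 0.2928 m.
That is 0.292805 m = 29.28 cm.

29 centimeters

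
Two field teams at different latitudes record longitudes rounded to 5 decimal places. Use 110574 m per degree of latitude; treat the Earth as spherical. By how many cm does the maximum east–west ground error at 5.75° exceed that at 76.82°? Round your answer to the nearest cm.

42 cm

Rounding to 5 decimal places leaves the longitude within ±5e-06° of the true value.
Error at 5.75° = 5e-06° × 110574 × cos 5.75° ≈ 0.55287 × 0.9950 = 0.55009 m.
Error at 76.82° = 5e-06° × 110574 × cos 76.82° ≈ 0.55287 × 0.2280 = 0.12606 m.
So the lower-latitude error exceeds the higher by 0.55009 − 0.12606 = 0.42403 m.
That is 0.424028 m = 42.403 cm.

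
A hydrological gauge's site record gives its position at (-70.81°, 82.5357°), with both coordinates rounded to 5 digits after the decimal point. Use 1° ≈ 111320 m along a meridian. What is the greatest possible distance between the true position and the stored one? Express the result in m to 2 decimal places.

0.59 m

Rounding to 5 decimal places leaves each coordinate within ±5e-06° of the true value.
Latitude error → 5e-06 × 111320 = 0.5566 m along the meridian.
Longitude error → 5e-06 × 111320 × cos 70.81° = 5e-06 × 111320 × 0.3287 ≈ 0.182955 m.
The two errors are perpendicular, so the maximum displacement is √(0.5566² + 0.182955²) ≈ 0.585898 m.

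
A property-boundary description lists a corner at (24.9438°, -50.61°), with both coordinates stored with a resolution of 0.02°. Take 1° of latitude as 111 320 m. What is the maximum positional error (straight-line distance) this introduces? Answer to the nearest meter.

1503 meters

With a 0.02° grid the true value lies within half a step, ±0.02°/2 = ±0.01°, of the stored one.
Latitude error → 0.01 × 111320 = 1113.2 m along the meridian.
East–west component at 24.9438°: 0.01° × 111320 × cos 24.9438° ≈ 0.01 × 100936 ≈ 1009.36 m.
Combining orthogonally: (1113.2² + 1009.36²)^½ ≈ 1502.67 m.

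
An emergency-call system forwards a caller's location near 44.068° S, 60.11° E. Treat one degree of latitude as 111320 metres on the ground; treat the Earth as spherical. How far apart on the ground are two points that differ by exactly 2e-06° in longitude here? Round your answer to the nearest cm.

16 cm

2e-06° of longitude at 44.068° is 2e-06 × 111320 × cos 44.068° ≈ 2e-06 × 79985.1 = 0.15997 m.
That is 0.15997 m = 15.997 cm.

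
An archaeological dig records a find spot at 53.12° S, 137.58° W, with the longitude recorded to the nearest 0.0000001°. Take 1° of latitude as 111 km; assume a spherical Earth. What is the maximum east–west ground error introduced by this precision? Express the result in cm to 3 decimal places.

Rounding to 7 decimal places leaves the longitude within ±5e-08° of the true value.
At latitude 53.12° a degree of longitude spans 111000 m × cos 53.12° = 111000 × 0.6001 ≈ 66615.7 m.
East–west error: 5e-08° × 66615.7 m/° ≈ 0.00333078 m.
That is 0.00333078 m = 0.33308 cm.

0.333 cm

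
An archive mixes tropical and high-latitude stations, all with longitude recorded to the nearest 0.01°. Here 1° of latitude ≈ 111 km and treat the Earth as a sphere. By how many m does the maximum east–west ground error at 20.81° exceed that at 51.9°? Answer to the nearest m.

176 m

Rounding to 2 decimal places leaves the longitude within ±0.005° of the true value.
Error at 20.81° = 0.005° × 111000 × cos 20.81° ≈ 555 × 0.9348 = 518.79 m.
At 51.9°: 0.005° × 111000 × cos 51.9° = 0.005 × 111000 × 0.6170 ≈ 342.45 m.
Difference: 518.79 − 342.45 = 176.34 m.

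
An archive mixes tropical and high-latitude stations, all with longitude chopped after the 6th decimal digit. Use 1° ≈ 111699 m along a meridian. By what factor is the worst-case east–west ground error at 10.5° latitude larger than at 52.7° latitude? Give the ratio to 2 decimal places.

1.62

Truncating at 6 decimal places can drop up to a full unit in the last place, so the longitude may be off by as much as 1e-06°.
Error at 10.5° = 1e-06° × 111699 × cos 10.5° ≈ 0.1117 × 0.9833 = 0.10983 m.
Error at 52.7° = 1e-06° × 111699 × cos 52.7° ≈ 0.1117 × 0.6060 = 0.067688 m.
Ratio: 0.10983 / 0.067688 = cos 10.5° / cos 52.7° ≈ 1.6226.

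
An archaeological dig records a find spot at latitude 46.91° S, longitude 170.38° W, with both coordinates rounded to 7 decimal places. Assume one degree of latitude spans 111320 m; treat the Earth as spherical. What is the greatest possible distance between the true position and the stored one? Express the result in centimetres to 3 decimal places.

Rounding to 7 decimal places leaves each coordinate within ±5e-08° of the true value.
North–south component: 5e-08° × 111320 = 0.005566 m.
Longitude error → 5e-08 × 111320 × cos 46.91° = 5e-08 × 111320 × 0.6831 ≈ 0.00380239 m.
Combining orthogonally: (0.005566² + 0.00380239²)^½ ≈ 0.00674081 m.
That is 0.00674081 m = 0.67408 cm.

0.674 centimetres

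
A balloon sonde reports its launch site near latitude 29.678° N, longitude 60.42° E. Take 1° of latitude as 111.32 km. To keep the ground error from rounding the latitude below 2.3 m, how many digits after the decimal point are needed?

One degree of latitude covers 111320 m.
With N decimal places the half-ulp bound is 0.5·10⁻ᴺ°, or 0.5·10⁻ᴺ × 111320 m on the ground.
Need 0.5 × 111320 × 10⁻ᴺ ≤ 2.3 → 10⁻ᴺ ≤ 4.132e-05, so N ≥ 4.38.
N = 4 would give 5.57 m (too coarse); N = 5 gives 0.557 m ≤ 2.3 m.

5 decimal places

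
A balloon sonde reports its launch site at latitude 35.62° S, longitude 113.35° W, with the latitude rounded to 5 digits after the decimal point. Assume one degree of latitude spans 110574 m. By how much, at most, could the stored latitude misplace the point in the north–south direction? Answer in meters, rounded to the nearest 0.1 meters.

0.6 meters

Rounding to 5 decimal places leaves the latitude within ±5e-06° of the true value.
So the N–S error is at most 5e-06 × 110574 = 0.55287 m.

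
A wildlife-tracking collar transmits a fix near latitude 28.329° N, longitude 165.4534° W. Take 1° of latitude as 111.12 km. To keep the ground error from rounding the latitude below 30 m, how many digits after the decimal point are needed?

One degree of latitude covers 111120 m.
With N decimal places the half-ulp bound is 0.5·10⁻ᴺ°, or 0.5·10⁻ᴺ × 111120 m on the ground.
Setting 55560 × 10⁻ᴺ ≤ 30 gives 10ᴺ ≥ 1852, i.e. N ≥ 3.27.
N = 3 would give 55.6 m (too coarse); N = 4 gives 5.56 m ≤ 30 m.

4 decimal places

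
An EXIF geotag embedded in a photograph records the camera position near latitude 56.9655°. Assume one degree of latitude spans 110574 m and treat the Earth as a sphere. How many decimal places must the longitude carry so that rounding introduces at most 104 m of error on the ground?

At 56.9655° one degree of longitude covers 110574 × cos 56.9655° ≈ 110574 × 0.5451 ≈ 60278.7 m.
Rounding to N decimal places gives at most 0.5 × 10⁻ᴺ degrees of error, i.e. 0.5 × 10⁻ᴺ × 60278.7 m.
Need 0.5 × 60278.7 × 10⁻ᴺ ≤ 104 → 10⁻ᴺ ≤ 3.451e-03, so N ≥ 2.46.
N = 2 would give 301 m (too coarse); N = 3 gives 30.1 m ≤ 104 m.

3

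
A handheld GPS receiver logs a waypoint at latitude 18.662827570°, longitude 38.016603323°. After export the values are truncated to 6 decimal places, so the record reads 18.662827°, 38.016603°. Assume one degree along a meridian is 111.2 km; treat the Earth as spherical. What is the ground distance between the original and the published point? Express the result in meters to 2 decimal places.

The latitude changed by +0.000000570° and the longitude by +0.000000323°.
North–south shift: 0.000000570 × 111200 = 0.063384 m.
E–W at 18.6628°: 0.000000323° × 111200 × cos 18.6628° = 0.000000323 × 111200 × 0.9474 ≈ 0.034029 m.
Hypotenuse of the two orthogonal shifts: √(0.063384² + 0.034029²) = 0.071941 m.

0.07 meters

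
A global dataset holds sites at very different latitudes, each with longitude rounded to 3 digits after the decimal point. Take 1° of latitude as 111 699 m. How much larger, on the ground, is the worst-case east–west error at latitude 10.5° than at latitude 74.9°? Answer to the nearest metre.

Rounding to 3 decimal places leaves the longitude within ±0.0005° of the true value.
At 10.5°: 0.0005° × 111699 × cos 10.5° = 0.0005 × 111699 × 0.9833 ≈ 54.914 m.
Error at 74.9° = 0.0005° × 111699 × cos 74.9° ≈ 55.849 × 0.2605 = 14.549 m.
So the lower-latitude error exceeds the higher by 54.914 − 14.549 = 40.365 m.

40 metres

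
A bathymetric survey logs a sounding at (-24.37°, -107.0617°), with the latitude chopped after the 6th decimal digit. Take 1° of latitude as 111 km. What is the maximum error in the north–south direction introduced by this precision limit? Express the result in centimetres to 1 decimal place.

11.1 centimetres

Truncating at 6 decimal places can drop up to a full unit in the last place, so the latitude may be off by as much as 1e-06°.
Along the meridian that is 1e-06° × 111000 m/° = 0.111 m.
That is 0.111 m = 11.1 cm.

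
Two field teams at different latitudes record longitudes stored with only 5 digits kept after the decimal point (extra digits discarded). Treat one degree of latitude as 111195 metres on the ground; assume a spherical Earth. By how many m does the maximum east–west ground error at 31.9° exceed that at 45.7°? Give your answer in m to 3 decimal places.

Truncating at 5 decimal places can drop up to a full unit in the last place, so the longitude may be off by as much as 1e-05°.
At 31.9°: 1e-05° × 111195 × cos 31.9° = 1e-05 × 111195 × 0.8490 ≈ 0.94401 m.
At 45.7°: 1e-05° × 111195 × cos 45.7° = 1e-05 × 111195 × 0.6984 ≈ 0.7766 m.
Difference: 0.94401 − 0.7766 = 0.16741 m.

0.167 m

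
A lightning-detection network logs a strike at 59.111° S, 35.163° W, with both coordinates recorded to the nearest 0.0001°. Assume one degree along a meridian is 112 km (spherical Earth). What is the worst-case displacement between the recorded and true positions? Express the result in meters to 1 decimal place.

Rounding to 4 decimal places leaves each coordinate within ±5e-05° of the true value.
North–south component: 5e-05° × 112000 = 5.6 m.
Longitude error → 5e-05 × 112000 × cos 59.111° = 5e-05 × 112000 × 0.5134 ≈ 2.87491 m.
The two errors are perpendicular, so the maximum displacement is √(5.6² + 2.87491²) ≈ 6.29485 m.

6.3 meters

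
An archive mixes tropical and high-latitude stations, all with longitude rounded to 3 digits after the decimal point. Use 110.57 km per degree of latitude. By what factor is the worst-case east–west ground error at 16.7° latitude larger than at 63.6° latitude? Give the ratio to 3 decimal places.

2.154

Rounding to 3 decimal places leaves the longitude within ±0.0005° of the true value.
Error at 16.7° = 0.0005° × 110570 × cos 16.7° ≈ 55.285 × 0.9578 = 52.953 m.
At 63.6°: 0.0005° × 110570 × cos 63.6° = 0.0005 × 110570 × 0.4446 ≈ 24.582 m.
The ratio reduces to cos 16.7° / cos 63.6° = 0.9578/0.4446 ≈ 2.1542.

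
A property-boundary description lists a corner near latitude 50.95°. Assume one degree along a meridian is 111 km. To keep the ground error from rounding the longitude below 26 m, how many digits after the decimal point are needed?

4 decimal places

At 50.95° one degree of longitude covers 111000 × cos 50.95° ≈ 111000 × 0.6300 ≈ 69929.8 m.
N decimal places → at most half a unit in the last place, 0.5 × 10⁻ᴺ° = 69929.8/2 × 10⁻ᴺ m.
Need 0.5 × 69929.8 × 10⁻ᴺ ≤ 26 → 10⁻ᴺ ≤ 7.436e-04, so N ≥ 3.13.
N = 3 would give 35 m (too coarse); N = 4 gives 3.5 m ≤ 26 m.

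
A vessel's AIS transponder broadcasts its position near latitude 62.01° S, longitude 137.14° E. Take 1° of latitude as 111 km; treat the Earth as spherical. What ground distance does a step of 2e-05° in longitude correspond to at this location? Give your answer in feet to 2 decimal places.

3.42 feet

2e-05° of longitude at 62.01° is 2e-05 × 111000 × cos 62.01° ≈ 2e-05 × 52094.2 = 1.04188 m.
In feet: 1.04188 m ÷ 0.3048 ≈ 3.4183 ft.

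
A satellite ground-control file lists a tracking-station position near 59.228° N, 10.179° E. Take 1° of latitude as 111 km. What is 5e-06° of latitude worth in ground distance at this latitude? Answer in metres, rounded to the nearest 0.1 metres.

0.6 metres

Along a meridian 5e-06° is 5e-06 × 111000 = 0.555 m.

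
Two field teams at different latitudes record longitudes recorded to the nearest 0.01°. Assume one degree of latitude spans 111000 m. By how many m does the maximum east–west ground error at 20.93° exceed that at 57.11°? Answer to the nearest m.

217 m

Rounding to 2 decimal places leaves the longitude within ±0.005° of the true value.
Error at 20.93° = 0.005° × 111000 × cos 20.93° ≈ 555 × 0.9340 = 518.38 m.
At 57.11°: 0.005° × 111000 × cos 57.11° = 0.005 × 111000 × 0.5430 ≈ 301.38 m.
Difference: 518.38 − 301.38 = 217 m.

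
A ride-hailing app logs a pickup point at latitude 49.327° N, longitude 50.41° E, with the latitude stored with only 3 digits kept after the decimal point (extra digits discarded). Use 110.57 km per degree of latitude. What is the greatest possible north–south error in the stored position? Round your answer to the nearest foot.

Truncating at 3 decimal places can drop up to a full unit in the last place, so the latitude may be off by as much as 0.001°.
So the N–S error is at most 0.001 × 110570 = 110.57 m.
Converting: 110.57 m × 3.2808 ft/m ≈ 362.76 ft.

363 feet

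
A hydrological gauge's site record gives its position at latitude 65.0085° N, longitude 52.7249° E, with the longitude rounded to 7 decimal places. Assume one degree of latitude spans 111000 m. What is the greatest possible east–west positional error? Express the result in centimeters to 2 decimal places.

0.23 centimeters

Rounding to 7 decimal places leaves the longitude within ±5e-08° of the true value.
At latitude 65.0085° a degree of longitude spans 111000 m × cos 65.0085° = 111000 × 0.4225 ≈ 46895.7 m.
East–west error: 5e-08° × 46895.7 m/° ≈ 0.00234479 m.
That is 0.00234479 m = 0.23448 cm.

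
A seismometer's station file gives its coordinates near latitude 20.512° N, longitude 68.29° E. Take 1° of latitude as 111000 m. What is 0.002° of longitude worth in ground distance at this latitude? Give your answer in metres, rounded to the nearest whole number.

208 metres

At 20.512° a degree of longitude is 111000 × cos 20.512° ≈ 103962 m, so 0.002° corresponds to 207.925 m.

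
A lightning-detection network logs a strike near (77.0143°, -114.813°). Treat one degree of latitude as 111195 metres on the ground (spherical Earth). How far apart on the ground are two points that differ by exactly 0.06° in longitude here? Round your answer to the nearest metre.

1499 metres

At 77.0143° a degree of longitude is 111195 × cos 77.0143° ≈ 24986.4 m, so 0.06° corresponds to 1499.18 m.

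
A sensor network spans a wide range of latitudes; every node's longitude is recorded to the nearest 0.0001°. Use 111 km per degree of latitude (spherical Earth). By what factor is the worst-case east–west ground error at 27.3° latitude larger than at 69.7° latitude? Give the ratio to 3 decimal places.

2.561

Rounding to 4 decimal places leaves the longitude within ±5e-05° of the true value.
Error at 27.3° = 5e-05° × 111000 × cos 27.3° ≈ 5.55 × 0.8886 = 4.9318 m.
At 69.7°: 5e-05° × 111000 × cos 69.7° = 5e-05 × 111000 × 0.3469 ≈ 1.9255 m.
The ratio reduces to cos 27.3° / cos 69.7° = 0.8886/0.3469 ≈ 2.5613.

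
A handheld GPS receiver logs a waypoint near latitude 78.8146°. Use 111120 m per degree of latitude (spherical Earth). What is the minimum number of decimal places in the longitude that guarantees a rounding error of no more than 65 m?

At 78.8146° one degree of longitude covers 111120 × cos 78.8146° ≈ 111120 × 0.1940 ≈ 21555.5 m.
Rounding to N decimal places gives at most 0.5 × 10⁻ᴺ degrees of error, i.e. 0.5 × 10⁻ᴺ × 21555.5 m.
Setting 10777.8 × 10⁻ᴺ ≤ 65 gives 10ᴺ ≥ 165.8, i.e. N ≥ 2.22.
So 3 decimal places suffice (10.8 m); 2 would allow up to 108 m.

3 decimal places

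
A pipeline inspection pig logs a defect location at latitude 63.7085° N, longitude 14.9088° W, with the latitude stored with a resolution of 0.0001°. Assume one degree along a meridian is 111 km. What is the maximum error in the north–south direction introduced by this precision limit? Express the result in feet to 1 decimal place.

With a 0.0001° grid the true value lies within half a step, ±0.0001°/2 = ±5e-05°, of the stored one.
Along the meridian that is 5e-05° × 111000 m/° = 5.55 m.
In feet: 5.55 m ÷ 0.3048 ≈ 18.209 ft.

18.2 feet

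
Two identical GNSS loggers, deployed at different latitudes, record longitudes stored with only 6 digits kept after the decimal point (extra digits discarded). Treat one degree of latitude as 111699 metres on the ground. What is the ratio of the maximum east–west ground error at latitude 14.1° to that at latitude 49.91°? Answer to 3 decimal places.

Truncating at 6 decimal places can drop up to a full unit in the last place, so the longitude may be off by as much as 1e-06°.
Error at 14.1° = 1e-06° × 111699 × cos 14.1° ≈ 0.1117 × 0.9699 = 0.10833 m.
At 49.91°: 1e-06° × 111699 × cos 49.91° = 1e-06 × 111699 × 0.6440 ≈ 0.071933 m.
Ratio: 0.10833 / 0.071933 = cos 14.1° / cos 49.91° ≈ 1.5060.

1.506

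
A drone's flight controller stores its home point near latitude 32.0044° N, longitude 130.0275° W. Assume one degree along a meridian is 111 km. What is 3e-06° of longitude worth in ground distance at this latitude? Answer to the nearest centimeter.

28 centimeters

One degree of longitude here spans 111000 × cos 32.0044° = 111000 × 0.8480 ≈ 94128.8 m; 3e-06° of that is 0.282386 m.
That is 0.282386 m = 28.239 cm.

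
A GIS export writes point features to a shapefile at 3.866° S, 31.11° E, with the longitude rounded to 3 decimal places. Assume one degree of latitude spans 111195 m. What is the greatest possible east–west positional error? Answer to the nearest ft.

Rounding to 3 decimal places leaves the longitude within ±0.0005° of the true value.
One degree of longitude at 3.866° is 111195 × cos 3.866° ≈ 111195 × 0.9977 = 110942 m.
East–west error: 0.0005° × 110942 m/° ≈ 55.471 m.
Converting: 55.471 m × 3.2808 ft/m ≈ 181.99 ft.

182 ft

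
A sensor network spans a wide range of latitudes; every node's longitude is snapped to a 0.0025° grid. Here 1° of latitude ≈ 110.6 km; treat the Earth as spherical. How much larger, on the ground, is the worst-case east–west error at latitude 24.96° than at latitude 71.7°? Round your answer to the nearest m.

With a 0.0025° grid the true value lies within half a step, ±0.0025°/2 = ±0.00125°, of the stored one.
Error at 24.96° = 0.00125° × 110600 × cos 24.96° ≈ 138.25 × 0.9066 = 125.34 m.
Error at 71.7° = 0.00125° × 110600 × cos 71.7° ≈ 138.25 × 0.3140 = 43.409 m.
So the lower-latitude error exceeds the higher by 125.34 − 43.409 = 81.928 m.

82 m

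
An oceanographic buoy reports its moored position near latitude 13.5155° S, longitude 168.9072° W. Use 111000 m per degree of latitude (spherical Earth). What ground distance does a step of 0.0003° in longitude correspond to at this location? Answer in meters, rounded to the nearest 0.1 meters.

One degree of longitude here spans 111000 × cos 13.5155° = 111000 × 0.9723 ≈ 107926 m; 0.0003° of that is 32.3778 m.

32.4 meters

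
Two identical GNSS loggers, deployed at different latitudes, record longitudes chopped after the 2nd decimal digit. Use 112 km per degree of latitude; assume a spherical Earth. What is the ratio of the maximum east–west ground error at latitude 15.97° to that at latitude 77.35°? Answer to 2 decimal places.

Truncating at 2 decimal places can drop up to a full unit in the last place, so the longitude may be off by as much as 0.01°.
Error at 15.97° = 0.01° × 112000 × cos 15.97° ≈ 1120 × 0.9614 = 1076.8 m.
At 77.35°: 0.01° × 112000 × cos 77.35° = 0.01 × 112000 × 0.2190 ≈ 245.27 m.
The ratio reduces to cos 15.97° / cos 77.35° = 0.9614/0.2190 ≈ 4.3901.

4.39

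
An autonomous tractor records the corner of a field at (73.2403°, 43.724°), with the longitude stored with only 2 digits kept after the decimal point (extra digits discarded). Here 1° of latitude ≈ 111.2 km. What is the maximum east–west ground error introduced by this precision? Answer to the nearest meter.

321 meters

Truncating at 2 decimal places can drop up to a full unit in the last place, so the longitude may be off by as much as 0.01°.
Parallels shrink by cos φ, so at 73.2403° a degree of longitude is 111200 × 0.2884 ≈ 32065.5 m.
East–west error: 0.01° × 32065.5 m/° ≈ 320.655 m.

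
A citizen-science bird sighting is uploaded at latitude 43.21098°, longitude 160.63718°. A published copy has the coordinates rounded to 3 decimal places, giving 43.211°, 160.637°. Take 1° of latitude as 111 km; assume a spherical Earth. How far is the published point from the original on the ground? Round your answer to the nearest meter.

15 meters

Δlat = 43.21098 − 43.211 = -0.00002°; Δlon = 160.63718 − 160.637 = +0.00018°.
North–south shift: -0.00002 × 111000 = -2.22 m.
East–west at this latitude: 0.00018° × 111000 × cos 43.211° ≈ 0.00018 × 80900.9 = 14.5622 m.
Hypotenuse of the two orthogonal shifts: √(2.22² + 14.5622²) = 14.7304 m.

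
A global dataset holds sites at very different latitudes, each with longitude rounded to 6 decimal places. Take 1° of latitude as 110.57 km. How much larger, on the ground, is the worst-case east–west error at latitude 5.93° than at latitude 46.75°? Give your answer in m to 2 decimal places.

Rounding to 6 decimal places leaves the longitude within ±5e-07° of the true value.
At 5.93°: 5e-07° × 110570 × cos 5.93° = 5e-07 × 110570 × 0.9946 ≈ 0.054989 m.
At 46.75°: 5e-07° × 110570 × cos 46.75° = 5e-07 × 110570 × 0.6852 ≈ 0.03788 m.
Difference: 0.054989 − 0.03788 = 0.017109 m.

0.02 m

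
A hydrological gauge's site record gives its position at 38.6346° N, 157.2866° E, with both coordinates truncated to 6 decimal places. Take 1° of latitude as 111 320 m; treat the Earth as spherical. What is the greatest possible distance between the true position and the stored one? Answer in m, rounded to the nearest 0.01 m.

0.14 m

Truncating at 6 decimal places can drop up to a full unit in the last place, so each coordinate may be off by as much as 1e-06°.
North–south component: 1e-06° × 111320 = 0.11132 m.
Longitude error → 1e-06 × 111320 × cos 38.6346° = 1e-06 × 111320 × 0.7811 ≈ 0.0869569 m.
The two errors are perpendicular, so the maximum displacement is √(0.11132² + 0.0869569²) ≈ 0.141257 m.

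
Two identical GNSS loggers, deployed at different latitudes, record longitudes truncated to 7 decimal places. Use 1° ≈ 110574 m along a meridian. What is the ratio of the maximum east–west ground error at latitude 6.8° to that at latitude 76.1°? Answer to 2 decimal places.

Truncating at 7 decimal places can drop up to a full unit in the last place, so the longitude may be off by as much as 1e-07°.
Error at 6.8° = 1e-07° × 110574 × cos 6.8° ≈ 0.011057 × 0.9930 = 0.01098 m.
Error at 76.1° = 1e-07° × 110574 × cos 76.1° ≈ 0.011057 × 0.2402 = 0.0026563 m.
Ratio: 0.01098 / 0.0026563 = cos 6.8° / cos 76.1° ≈ 4.1334.

4.13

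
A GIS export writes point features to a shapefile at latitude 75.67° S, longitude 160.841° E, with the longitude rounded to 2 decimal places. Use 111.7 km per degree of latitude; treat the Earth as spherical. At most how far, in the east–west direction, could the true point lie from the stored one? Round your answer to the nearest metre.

138 metres

Rounding to 2 decimal places leaves the longitude within ±0.005° of the true value.
One degree of longitude at 75.67° is 111700 × cos 75.67° ≈ 111700 × 0.2475 = 27646.5 m.
East–west error: 0.005° × 27646.5 m/° ≈ 138.232 m.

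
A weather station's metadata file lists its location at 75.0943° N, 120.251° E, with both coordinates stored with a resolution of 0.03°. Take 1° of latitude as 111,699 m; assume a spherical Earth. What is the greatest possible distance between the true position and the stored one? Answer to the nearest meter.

With a 0.03° grid the true value lies within half a step, ±0.03°/2 = ±0.015°, of the stored one.
North–south component: 0.015° × 111699 = 1675.48 m.
E–W at 75.0943°: 0.015° × 111699 × cos 75.0943° = 0.015 × 111699 × 0.2572 ≈ 430.983 m.
Worst case both components are at the extreme and orthogonal: √(1675.48² + 430.983²) ≈ 1730.03 m.

1730 meters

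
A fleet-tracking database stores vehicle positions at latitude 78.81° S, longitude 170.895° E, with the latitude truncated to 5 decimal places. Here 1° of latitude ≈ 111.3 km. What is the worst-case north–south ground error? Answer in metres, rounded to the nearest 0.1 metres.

1.1 metres

Truncating at 5 decimal places can drop up to a full unit in the last place, so the latitude may be off by as much as 1e-05°.
Along the meridian that is 1e-05° × 111300 m/° = 1.113 m.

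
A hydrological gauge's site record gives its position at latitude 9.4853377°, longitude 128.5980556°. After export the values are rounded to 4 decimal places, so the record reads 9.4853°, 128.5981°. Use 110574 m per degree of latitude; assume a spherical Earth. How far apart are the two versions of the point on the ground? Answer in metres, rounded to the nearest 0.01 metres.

Δlat = 9.4853377 − 9.4853 = +0.0000377°; Δlon = 128.5980556 − 128.5981 = -0.0000444°.
N–S: 0.0000377° × 110574 m/° = 4.16864 m.
E–W at 9.4853°: -0.0000444° × 110574 × cos 9.4853° = -0.0000444 × 110574 × 0.9863 ≈ -4.84236 m.
Hypotenuse of the two orthogonal shifts: √(4.16864² + 4.84236²) = 6.38953 m.

6.39 metres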